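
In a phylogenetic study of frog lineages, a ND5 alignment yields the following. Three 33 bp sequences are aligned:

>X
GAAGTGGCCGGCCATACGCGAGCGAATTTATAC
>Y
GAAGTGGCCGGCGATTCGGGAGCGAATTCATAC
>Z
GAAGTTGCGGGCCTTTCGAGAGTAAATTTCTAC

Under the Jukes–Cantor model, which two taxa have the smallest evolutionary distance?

X–Y: 4/33 differ, p = 0.121, d = 0.132.
X–Z: 8/33 differ, p = 0.242, d = 0.293.
Y–Z: 9/33 differ, p = 0.273, d = 0.339.
The smallest distance is between X and Y.

X and Y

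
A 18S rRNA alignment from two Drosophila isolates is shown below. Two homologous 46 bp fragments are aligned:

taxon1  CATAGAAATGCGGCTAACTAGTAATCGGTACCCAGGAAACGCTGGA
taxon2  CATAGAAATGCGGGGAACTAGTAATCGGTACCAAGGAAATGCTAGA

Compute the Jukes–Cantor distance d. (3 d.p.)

0.117

The sequences differ at 5 of 46 sites (14, 15, 33, 40, 44), so p = 5/46 ≈ 0.108696.
d = −(3/4) ln(1 − 4p/3) = −0.75 ln(1 − 0.144928) = −0.75 ln(0.855072)
  = −0.75 × (-0.156570) = 0.117428 substitutions/site.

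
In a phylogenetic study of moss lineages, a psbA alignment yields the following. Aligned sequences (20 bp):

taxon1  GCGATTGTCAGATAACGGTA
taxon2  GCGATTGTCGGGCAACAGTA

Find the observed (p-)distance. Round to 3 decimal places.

0.200

The sequences differ at 4 of 20 positions (sites 10, 12, 13, 17).
p = 4/20 = 0.200.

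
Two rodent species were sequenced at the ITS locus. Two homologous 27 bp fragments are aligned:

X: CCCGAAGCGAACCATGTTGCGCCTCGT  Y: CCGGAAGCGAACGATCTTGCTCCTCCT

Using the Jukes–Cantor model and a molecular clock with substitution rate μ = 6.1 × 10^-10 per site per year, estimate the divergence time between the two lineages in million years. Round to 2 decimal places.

The sequences differ at 5 of 27 sites (3, 13, 16, 21, 26), so p = 5/27 ≈ 0.185185.
d = −(3/4) ln(1 − 4p/3) = −0.75 ln(1 − 0.246913) = −0.75 ln(0.753087)
  = −0.75 × (-0.283575) = 0.212681 substitutions/site.
Under a molecular clock d = 2μt, so t = d/(2μ) = 0.212681 / (2 × 6.1 × 10^-10) = 174.33 million years.

174.33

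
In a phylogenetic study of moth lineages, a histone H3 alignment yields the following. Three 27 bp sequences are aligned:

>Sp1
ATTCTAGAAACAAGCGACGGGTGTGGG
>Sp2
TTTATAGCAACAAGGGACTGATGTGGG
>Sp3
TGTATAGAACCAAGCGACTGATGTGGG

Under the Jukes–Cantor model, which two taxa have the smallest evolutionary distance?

Sp2 and Sp3

Sp1–Sp2: 6/27 differ, p = 0.222, d = 0.264.
Sp1–Sp3: 6/27 differ, p = 0.222, d = 0.264.
Sp2–Sp3: 4/27 differ, p = 0.148, d = 0.165.
The smallest distance is between Sp2 and Sp3.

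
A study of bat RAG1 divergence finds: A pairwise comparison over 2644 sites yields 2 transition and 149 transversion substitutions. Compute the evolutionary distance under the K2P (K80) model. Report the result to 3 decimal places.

0.060

P = 2/2644 ≈ 0.000756 and Q = 149/2644 ≈ 0.056354.
Under the Kimura two-parameter model, d = −½ ln(1 − 2P − Q) − ¼ ln(1 − 2Q).
1 − 2P − Q = 0.942134, giving −½ ln(0.942134) = 0.029804.
1 − 2Q = 0.887292, giving −¼ ln(0.887292) = 0.029895.
d = 0.029804 + 0.029895 = 0.059699.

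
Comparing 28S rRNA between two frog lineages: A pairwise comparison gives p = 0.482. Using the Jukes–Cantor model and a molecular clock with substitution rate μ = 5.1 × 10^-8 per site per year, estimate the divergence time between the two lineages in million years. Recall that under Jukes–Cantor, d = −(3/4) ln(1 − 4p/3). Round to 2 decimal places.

7.57

d = −(3/4) ln(1 − 4p/3) = −0.75 ln(1 − 0.642667) = −0.75 ln(0.357333)
  = −0.75 × (-1.029087) = 0.771815 substitutions/site.
Under a molecular clock d = 2μt, so t = d/(2μ) = 0.771815 / (2 × 5.1 × 10^-8) = 7.57 million years.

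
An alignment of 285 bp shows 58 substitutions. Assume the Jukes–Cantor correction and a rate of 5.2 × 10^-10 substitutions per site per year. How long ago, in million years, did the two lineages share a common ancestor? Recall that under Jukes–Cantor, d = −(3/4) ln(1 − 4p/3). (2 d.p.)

p = 58/285 ≈ 0.203509.
d = −(3/4) ln(1 − 4p/3) = −0.75 ln(1 − 0.271345) = −0.75 ln(0.728655)
  = −0.75 × (-0.316555) = 0.237416 substitutions/site.
Under a molecular clock d = 2μt, so t = d/(2μ) = 0.237416 / (2 × 5.2 × 10^-10) = 228.28 million years.

228.28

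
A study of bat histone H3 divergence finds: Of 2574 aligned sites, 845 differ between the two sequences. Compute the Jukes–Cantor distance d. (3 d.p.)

0.432

p = 845/2574 ≈ 0.328283.
d = −(3/4) ln(1 − 4p/3) = −0.75 ln(1 − 0.437711) = −0.75 ln(0.562289)
  = −0.75 × (-0.575739) = 0.431804 substitutions/site.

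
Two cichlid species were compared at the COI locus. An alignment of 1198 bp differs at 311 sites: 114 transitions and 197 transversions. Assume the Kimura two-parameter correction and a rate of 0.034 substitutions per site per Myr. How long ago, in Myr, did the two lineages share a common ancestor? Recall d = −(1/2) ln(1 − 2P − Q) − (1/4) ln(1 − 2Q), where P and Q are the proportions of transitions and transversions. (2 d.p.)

4.69

P = 114/1198 ≈ 0.095159 and Q = 197/1198 ≈ 0.164441.
Under the Kimura two-parameter model, d = −½ ln(1 − 2P − Q) − ¼ ln(1 − 2Q).
1 − 2P − Q = 0.645241, giving −½ ln(0.645241) = 0.219066.
1 − 2Q = 0.671118, giving −¼ ln(0.671118) = 0.099703.
d = 0.219066 + 0.099703 = 0.318769.
Under a molecular clock d = 2μt, so t = d/(2μ) = 0.318769 / (2 × 0.034) = 4.69 Myr.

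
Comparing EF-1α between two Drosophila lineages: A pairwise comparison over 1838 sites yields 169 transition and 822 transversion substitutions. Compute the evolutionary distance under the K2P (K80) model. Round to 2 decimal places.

P = 169/1838 ≈ 0.091948 and Q = 822/1838 ≈ 0.447225.
Under the Kimura two-parameter model, d = −½ ln(1 − 2P − Q) − ¼ ln(1 − 2Q).
1 − 2P − Q = 0.368879, giving −½ ln(0.368879) = 0.498643.
1 − 2Q = 0.10555, giving −¼ ln(0.10555) = 0.562143.
d = 0.498643 + 0.562143 = 1.060786.

1.06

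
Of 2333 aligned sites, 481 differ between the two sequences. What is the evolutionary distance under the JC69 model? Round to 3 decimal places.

0.241

p = 481/2333 ≈ 0.206172.
d = −(3/4) ln(1 − 4p/3) = −0.75 ln(1 − 0.274896) = −0.75 ln(0.725104)
  = −0.75 × (-0.321440) = 0.241080 substitutions/site.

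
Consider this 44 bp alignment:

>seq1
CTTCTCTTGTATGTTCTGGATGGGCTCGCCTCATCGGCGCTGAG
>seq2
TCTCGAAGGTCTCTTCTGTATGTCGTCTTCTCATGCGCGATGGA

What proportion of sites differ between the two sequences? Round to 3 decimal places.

The sequences differ at 19 of 44 positions.
p = 19/44 = 0.431818… ≈ 0.432 (to 3 d.p.).

0.432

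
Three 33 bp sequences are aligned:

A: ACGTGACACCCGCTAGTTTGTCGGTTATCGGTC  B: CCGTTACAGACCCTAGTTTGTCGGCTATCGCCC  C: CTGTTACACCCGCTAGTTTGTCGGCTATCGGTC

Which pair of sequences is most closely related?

A–B: 8/33 differ, p = 0.242, d = 0.293.
A–C: 4/33 differ, p = 0.121, d = 0.132.
B–C: 6/33 differ, p = 0.182, d = 0.208.
The smallest distance is between A and C.

A and C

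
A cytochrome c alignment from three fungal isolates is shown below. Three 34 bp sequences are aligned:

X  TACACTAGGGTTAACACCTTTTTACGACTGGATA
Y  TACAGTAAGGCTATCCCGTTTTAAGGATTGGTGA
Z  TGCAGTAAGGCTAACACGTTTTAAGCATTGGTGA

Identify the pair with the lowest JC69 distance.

Y and Z

X–Y: 11/34 differ, p = 0.324, d = 0.423.
X–Z: 11/34 differ, p = 0.324, d = 0.423.
Y–Z: 4/34 differ, p = 0.118, d = 0.128.
The smallest distance is between Y and Z.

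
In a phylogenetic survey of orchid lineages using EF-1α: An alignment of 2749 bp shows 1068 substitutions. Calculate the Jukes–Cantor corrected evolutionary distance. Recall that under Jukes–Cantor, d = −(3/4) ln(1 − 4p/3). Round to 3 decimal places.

p = 1068/2749 ≈ 0.388505.
d = −(3/4) ln(1 − 4p/3) = −0.75 ln(1 − 0.518007) = −0.75 ln(0.481993)
  = −0.75 × (-0.729826) = 0.547370 substitutions/site.

0.547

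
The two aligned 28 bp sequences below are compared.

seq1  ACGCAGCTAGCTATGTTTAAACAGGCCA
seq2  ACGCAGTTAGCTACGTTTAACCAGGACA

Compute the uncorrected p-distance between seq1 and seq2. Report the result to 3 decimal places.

The sequences differ at 4 of 28 positions (sites 7, 14, 21, 26).
p = 4/28 = 0.142857… ≈ 0.143 (to 3 d.p.).

0.143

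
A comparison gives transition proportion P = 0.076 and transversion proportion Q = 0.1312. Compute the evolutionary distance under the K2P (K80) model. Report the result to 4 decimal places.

0.2426

Under the Kimura two-parameter model, d = −½ ln(1 − 2P − Q) − ¼ ln(1 − 2Q).
1 − 2P − Q = 0.7168, giving −½ ln(0.7168) = 0.166479.
1 − 2Q = 0.7376, giving −¼ ln(0.7376) = 0.076088.
d = 0.166479 + 0.076088 = 0.242567.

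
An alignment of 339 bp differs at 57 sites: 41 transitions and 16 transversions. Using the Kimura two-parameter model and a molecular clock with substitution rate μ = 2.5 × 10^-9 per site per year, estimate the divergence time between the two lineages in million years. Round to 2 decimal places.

39.08

P = 41/339 ≈ 0.120944 and Q = 16/339 ≈ 0.047198.
Under the Kimura two-parameter model, d = −½ ln(1 − 2P − Q) − ¼ ln(1 − 2Q).
1 − 2P − Q = 0.710914, giving −½ ln(0.710914) = 0.170602.
1 − 2Q = 0.905604, giving −¼ ln(0.905604) = 0.024788.
d = 0.170602 + 0.024788 = 0.195390.
Under a molecular clock d = 2μt, so t = d/(2μ) = 0.195390 / (2 × 2.5 × 10^-9) = 39.08 million years.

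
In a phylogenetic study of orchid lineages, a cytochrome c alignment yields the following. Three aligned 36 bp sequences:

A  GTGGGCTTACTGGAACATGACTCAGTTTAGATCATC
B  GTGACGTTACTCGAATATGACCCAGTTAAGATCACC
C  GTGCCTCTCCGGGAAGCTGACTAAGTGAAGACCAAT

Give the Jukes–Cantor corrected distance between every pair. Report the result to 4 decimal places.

d(A,B) = 0.2635, d(A,C) = 0.5482, d(B,C) = 0.5482

A–B: 8/36 sites differ → p ≈ 0.222222, d = −0.75 ln(1 − 0.296296) = 0.263548 ≈ 0.2635.
A–C: 14/36 sites differ → p ≈ 0.388889, d = −0.75 ln(1 − 0.518519) = 0.548166 ≈ 0.5482.
B–C: 14/36 sites differ → p ≈ 0.388889, d = −0.75 ln(1 − 0.518519) = 0.548166 ≈ 0.5482.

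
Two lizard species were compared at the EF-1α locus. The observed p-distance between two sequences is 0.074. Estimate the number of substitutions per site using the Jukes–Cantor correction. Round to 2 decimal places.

d = −(3/4) ln(1 − 4p/3) = −0.75 ln(1 − 0.098667) = −0.75 ln(0.901333)
  = −0.75 × (-0.103881) = 0.077911 substitutions/site.

0.08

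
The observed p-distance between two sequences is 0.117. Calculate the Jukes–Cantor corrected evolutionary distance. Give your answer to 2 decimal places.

0.13

d = −(3/4) ln(1 − 4p/3) = −0.75 ln(1 − 0.156) = −0.75 ln(0.844)
  = −0.75 × (-0.169603) = 0.127202 substitutions/site.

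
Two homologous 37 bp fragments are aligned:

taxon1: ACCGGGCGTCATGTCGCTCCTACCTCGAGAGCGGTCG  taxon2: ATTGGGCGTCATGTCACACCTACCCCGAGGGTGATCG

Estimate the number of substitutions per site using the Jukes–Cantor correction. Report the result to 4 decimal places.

The sequences differ at 8 of 37 sites (2, 3, 16, 18, 25, 30, 32, 34), so p = 8/37 ≈ 0.216216.
d = −(3/4) ln(1 − 4p/3) = −0.75 ln(1 − 0.288288) = −0.75 ln(0.711712)
  = −0.75 × (-0.340082) = 0.255062 substitutions/site.

0.2551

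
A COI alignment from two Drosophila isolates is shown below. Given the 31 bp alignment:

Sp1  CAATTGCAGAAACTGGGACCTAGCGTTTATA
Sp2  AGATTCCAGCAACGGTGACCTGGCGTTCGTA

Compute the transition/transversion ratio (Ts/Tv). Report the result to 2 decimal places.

Transitions are A↔G and C↔T; transversions are all other mismatches.
Transitions: 4. Transversions: 5.
R = 4/5 = 0.80.

0.80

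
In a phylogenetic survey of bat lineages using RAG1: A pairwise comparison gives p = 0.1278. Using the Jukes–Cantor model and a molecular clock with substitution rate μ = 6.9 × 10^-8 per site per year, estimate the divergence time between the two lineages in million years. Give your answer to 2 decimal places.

1.02

d = −(3/4) ln(1 − 4p/3) = −0.75 ln(1 − 0.1704) = −0.75 ln(0.8296)
  = −0.75 × (-0.186812) = 0.140109 substitutions/site.
Under a molecular clock d = 2μt, so t = d/(2μ) = 0.140109 / (2 × 6.9 × 10^-8) = 1.02 million years.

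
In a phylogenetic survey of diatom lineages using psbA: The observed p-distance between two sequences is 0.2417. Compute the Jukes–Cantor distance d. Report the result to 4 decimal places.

d = −(3/4) ln(1 − 4p/3) = −0.75 ln(1 − 0.322267) = −0.75 ln(0.677733)
  = −0.75 × (-0.389002) = 0.291752 substitutions/site.

0.2918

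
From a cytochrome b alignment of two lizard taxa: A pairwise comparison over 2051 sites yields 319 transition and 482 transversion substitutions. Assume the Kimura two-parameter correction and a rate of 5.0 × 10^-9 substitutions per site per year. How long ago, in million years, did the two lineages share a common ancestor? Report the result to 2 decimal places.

55.36

P = 319/2051 ≈ 0.155534 and Q = 482/2051 ≈ 0.235007.
Under the Kimura two-parameter model, d = −½ ln(1 − 2P − Q) − ¼ ln(1 − 2Q).
1 − 2P − Q = 0.453925, giving −½ ln(0.453925) = 0.394912.
1 − 2Q = 0.529986, giving −¼ ln(0.529986) = 0.158726.
d = 0.394912 + 0.158726 = 0.553638.
Under a molecular clock d = 2μt, so t = d/(2μ) = 0.553638 / (2 × 5.0 × 10^-9) = 55.36 million years.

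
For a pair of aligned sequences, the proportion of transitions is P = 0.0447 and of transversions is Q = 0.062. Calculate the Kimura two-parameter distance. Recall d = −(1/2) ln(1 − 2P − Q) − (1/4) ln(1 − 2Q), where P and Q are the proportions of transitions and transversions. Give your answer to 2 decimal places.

0.12

Under the Kimura two-parameter model, d = −½ ln(1 − 2P − Q) − ¼ ln(1 − 2Q).
1 − 2P − Q = 0.8486, giving −½ ln(0.8486) = 0.082084.
1 − 2Q = 0.876, giving −¼ ln(0.876) = 0.033097.
d = 0.082084 + 0.033097 = 0.115181.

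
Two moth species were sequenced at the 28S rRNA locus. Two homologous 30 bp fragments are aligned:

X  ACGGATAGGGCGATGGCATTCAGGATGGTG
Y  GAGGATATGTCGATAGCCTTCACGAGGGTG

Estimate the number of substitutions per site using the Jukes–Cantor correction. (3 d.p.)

The sequences differ at 8 of 30 sites (1, 2, 8, 10, 15, 18, 23, 26), so p = 8/30 ≈ 0.266667.
d = −(3/4) ln(1 − 4p/3) = −0.75 ln(1 − 0.355556) = −0.75 ln(0.644444)
  = −0.75 × (-0.439367) = 0.329525 substitutions/site.

0.330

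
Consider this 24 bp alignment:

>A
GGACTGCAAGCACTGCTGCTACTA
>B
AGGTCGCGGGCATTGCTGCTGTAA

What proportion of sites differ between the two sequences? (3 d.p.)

The sequences differ at 10 of 24 positions (sites 1, 3, 4, 5, 8, 9, 13, 21, 22, 23).
p = 10/24 = 0.416666… ≈ 0.417 (to 3 d.p.).

0.417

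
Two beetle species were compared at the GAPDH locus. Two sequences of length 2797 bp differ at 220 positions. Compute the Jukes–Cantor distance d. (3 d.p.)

0.083

p = 220/2797 ≈ 0.078656.
d = −(3/4) ln(1 − 4p/3) = −0.75 ln(1 − 0.104875) = −0.75 ln(0.895125)
  = −0.75 × (-0.110792) = 0.083094 substitutions/site.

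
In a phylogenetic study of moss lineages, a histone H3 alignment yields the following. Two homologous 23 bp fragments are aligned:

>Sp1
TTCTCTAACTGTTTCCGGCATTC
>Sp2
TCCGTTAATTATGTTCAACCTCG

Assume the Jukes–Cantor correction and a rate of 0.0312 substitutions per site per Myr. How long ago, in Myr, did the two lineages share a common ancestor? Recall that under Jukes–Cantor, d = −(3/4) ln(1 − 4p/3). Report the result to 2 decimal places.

The sequences differ at 12 of 23 sites, so p = 12/23 ≈ 0.521739.
d = −(3/4) ln(1 − 4p/3) = −0.75 ln(1 − 0.695652) = −0.75 ln(0.304348)
  = −0.75 × (-1.189583) = 0.892187 substitutions/site.
Under a molecular clock d = 2μt, so t = d/(2μ) = 0.892187 / (2 × 0.0312) = 14.30 Myr.

14.30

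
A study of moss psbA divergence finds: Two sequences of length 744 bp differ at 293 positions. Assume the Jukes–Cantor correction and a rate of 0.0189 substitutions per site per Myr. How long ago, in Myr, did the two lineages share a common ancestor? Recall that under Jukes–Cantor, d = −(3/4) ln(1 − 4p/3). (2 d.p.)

p = 293/744 ≈ 0.393817.
d = −(3/4) ln(1 − 4p/3) = −0.75 ln(1 − 0.525089) = −0.75 ln(0.474911)
  = −0.75 × (-0.744628) = 0.558471 substitutions/site.
Under a molecular clock d = 2μt, so t = d/(2μ) = 0.558471 / (2 × 0.0189) = 14.77 Myr.

14.77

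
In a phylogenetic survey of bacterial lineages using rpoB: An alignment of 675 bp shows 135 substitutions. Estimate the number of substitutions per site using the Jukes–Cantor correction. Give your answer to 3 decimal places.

p = 135/675 = 0.2.
d = −(3/4) ln(1 − 4p/3) = −0.75 ln(1 − 0.266667) = −0.75 ln(0.733333)
  = −0.75 × (-0.310155) = 0.232616 substitutions/site.

0.233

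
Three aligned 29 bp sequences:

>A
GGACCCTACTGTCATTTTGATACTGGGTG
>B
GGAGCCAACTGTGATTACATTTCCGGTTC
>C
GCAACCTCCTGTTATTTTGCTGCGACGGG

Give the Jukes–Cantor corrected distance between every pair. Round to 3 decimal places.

A–B: 11/29 sites differ → p ≈ 0.37931, d = −0.75 ln(1 − 0.505747) = 0.528531 ≈ 0.529.
A–C: 10/29 sites differ → p ≈ 0.344828, d = −0.75 ln(1 − 0.459771) = 0.461822 ≈ 0.462.
B–C: 16/29 sites differ → p ≈ 0.551724, d = −0.75 ln(1 − 0.735632) = 0.997810 ≈ 0.998.

d(A,B) = 0.529, d(A,C) = 0.462, d(B,C) = 0.998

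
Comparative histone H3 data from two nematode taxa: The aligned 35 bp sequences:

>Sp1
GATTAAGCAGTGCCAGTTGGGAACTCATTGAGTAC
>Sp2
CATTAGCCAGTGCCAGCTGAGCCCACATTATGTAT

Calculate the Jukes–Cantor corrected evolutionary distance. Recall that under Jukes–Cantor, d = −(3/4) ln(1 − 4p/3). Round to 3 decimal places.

0.407

The sequences differ at 11 of 35 sites, so p = 11/35 ≈ 0.314286.
d = −(3/4) ln(1 − 4p/3) = −0.75 ln(1 − 0.419048) = −0.75 ln(0.580952)
  = −0.75 × (-0.543087) = 0.407315 substitutions/site.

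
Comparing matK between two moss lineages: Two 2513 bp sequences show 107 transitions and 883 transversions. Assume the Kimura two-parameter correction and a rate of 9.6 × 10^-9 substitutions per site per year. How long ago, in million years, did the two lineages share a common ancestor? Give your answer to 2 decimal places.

30.74

P = 107/2513 ≈ 0.042579 and Q = 883/2513 ≈ 0.351373.
Under the Kimura two-parameter model, d = −½ ln(1 − 2P − Q) − ¼ ln(1 − 2Q).
1 − 2P − Q = 0.563469, giving −½ ln(0.563469) = 0.286821.
1 − 2Q = 0.297254, giving −¼ ln(0.297254) = 0.303292.
d = 0.286821 + 0.303292 = 0.590113.
Under a molecular clock d = 2μt, so t = d/(2μ) = 0.590113 / (2 × 9.6 × 10^-9) = 30.74 million years.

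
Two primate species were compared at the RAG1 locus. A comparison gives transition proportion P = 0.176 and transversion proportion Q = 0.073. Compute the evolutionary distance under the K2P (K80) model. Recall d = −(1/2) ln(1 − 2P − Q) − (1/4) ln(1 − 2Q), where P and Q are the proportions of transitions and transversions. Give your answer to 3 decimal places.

0.316

Under the Kimura two-parameter model, d = −½ ln(1 − 2P − Q) − ¼ ln(1 − 2Q).
1 − 2P − Q = 0.575, giving −½ ln(0.575) = 0.276693.
1 − 2Q = 0.854, giving −¼ ln(0.854) = 0.039456.
d = 0.276693 + 0.039456 = 0.316149.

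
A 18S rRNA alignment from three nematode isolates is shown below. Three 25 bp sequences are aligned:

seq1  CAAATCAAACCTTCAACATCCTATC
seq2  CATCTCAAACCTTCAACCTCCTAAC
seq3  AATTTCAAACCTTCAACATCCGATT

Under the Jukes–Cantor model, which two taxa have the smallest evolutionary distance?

seq1 and seq2

seq1–seq2: 4/25 differ, p = 0.160, d = 0.180.
seq1–seq3: 5/25 differ, p = 0.200, d = 0.233.
seq2–seq3: 6/25 differ, p = 0.240, d = 0.289.
The smallest distance is between seq1 and seq2.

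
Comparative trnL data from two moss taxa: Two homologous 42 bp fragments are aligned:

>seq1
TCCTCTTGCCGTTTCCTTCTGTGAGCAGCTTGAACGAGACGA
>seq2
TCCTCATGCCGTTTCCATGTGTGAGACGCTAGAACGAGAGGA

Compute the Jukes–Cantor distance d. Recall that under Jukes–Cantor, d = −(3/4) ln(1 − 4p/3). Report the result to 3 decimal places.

0.188

The sequences differ at 7 of 42 sites (6, 17, 19, 26, 27, 31, 40), so p = 7/42 ≈ 0.166667.
d = −(3/4) ln(1 − 4p/3) = −0.75 ln(1 − 0.222223) = −0.75 ln(0.777777)
  = −0.75 × (-0.251315) = 0.188486 substitutions/site.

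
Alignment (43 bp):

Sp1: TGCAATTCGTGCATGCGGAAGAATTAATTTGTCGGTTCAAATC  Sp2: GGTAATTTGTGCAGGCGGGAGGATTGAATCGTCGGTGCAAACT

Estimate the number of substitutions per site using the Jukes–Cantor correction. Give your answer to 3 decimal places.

0.349

The sequences differ at 12 of 43 sites, so p = 12/43 ≈ 0.27907.
d = −(3/4) ln(1 − 4p/3) = −0.75 ln(1 − 0.372093) = −0.75 ln(0.627907)
  = −0.75 × (-0.465363) = 0.349022 substitutions/site.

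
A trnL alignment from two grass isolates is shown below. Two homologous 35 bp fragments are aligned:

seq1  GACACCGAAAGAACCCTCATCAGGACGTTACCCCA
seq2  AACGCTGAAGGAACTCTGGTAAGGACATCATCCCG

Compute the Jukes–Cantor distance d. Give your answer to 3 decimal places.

The sequences differ at 12 of 35 sites, so p = 12/35 ≈ 0.342857.
d = −(3/4) ln(1 − 4p/3) = −0.75 ln(1 − 0.457143) = −0.75 ln(0.542857)
  = −0.75 × (-0.610909) = 0.458182 substitutions/site.

0.458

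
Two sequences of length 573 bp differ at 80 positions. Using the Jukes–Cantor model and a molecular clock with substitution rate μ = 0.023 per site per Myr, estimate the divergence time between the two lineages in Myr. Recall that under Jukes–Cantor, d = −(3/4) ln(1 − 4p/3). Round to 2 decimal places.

3.36

p = 80/573 ≈ 0.139616.
d = −(3/4) ln(1 − 4p/3) = −0.75 ln(1 − 0.186155) = −0.75 ln(0.813845)
  = −0.75 × (-0.205985) = 0.154489 substitutions/site.
Under a molecular clock d = 2μt, so t = d/(2μ) = 0.154489 / (2 × 0.023) = 3.36 Myr.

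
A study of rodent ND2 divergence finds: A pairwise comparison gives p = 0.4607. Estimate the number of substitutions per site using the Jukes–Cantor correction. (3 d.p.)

d = −(3/4) ln(1 − 4p/3) = −0.75 ln(1 − 0.614267) = −0.75 ln(0.385733)
  = −0.75 × (-0.952610) = 0.714458 substitutions/site.

0.714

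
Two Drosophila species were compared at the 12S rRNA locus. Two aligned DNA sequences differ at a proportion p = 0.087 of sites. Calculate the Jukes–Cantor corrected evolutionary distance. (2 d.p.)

0.09

d = −(3/4) ln(1 − 4p/3) = −0.75 ln(1 − 0.116) = −0.75 ln(0.884)
  = −0.75 × (-0.123298) = 0.092474 substitutions/site.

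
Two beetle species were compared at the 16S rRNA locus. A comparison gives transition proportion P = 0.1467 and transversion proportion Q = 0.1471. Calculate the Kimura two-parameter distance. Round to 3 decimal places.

0.377

Under the Kimura two-parameter model, d = −½ ln(1 − 2P − Q) − ¼ ln(1 − 2Q).
1 − 2P − Q = 0.5595, giving −½ ln(0.5595) = 0.290356.
1 − 2Q = 0.7058, giving −¼ ln(0.7058) = 0.087106.
d = 0.290356 + 0.087106 = 0.377462.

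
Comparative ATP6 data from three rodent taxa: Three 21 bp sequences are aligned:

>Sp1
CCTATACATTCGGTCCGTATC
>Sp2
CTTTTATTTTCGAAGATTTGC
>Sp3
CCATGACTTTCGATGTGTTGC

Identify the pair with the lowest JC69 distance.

Sp2 and Sp3

Sp1–Sp2: 11/21 differ, p = 0.524, d = 0.899.
Sp1–Sp3: 9/21 differ, p = 0.429, d = 0.635.
Sp2–Sp3: 7/21 differ, p = 0.333, d = 0.441.
The smallest distance is between Sp2 and Sp3.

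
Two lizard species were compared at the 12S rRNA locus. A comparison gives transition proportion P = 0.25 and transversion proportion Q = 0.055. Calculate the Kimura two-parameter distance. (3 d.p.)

Under the Kimura two-parameter model, d = −½ ln(1 − 2P − Q) − ¼ ln(1 − 2Q).
1 − 2P − Q = 0.445, giving −½ ln(0.445) = 0.404840.
1 − 2Q = 0.89, giving −¼ ln(0.89) = 0.029133.
d = 0.404840 + 0.029133 = 0.433973.

0.434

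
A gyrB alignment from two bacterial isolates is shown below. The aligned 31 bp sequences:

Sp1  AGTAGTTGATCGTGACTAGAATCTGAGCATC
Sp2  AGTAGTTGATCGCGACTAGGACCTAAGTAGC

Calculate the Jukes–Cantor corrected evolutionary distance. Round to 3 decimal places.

0.224

The sequences differ at 6 of 31 sites (13, 20, 22, 25, 28, 30), so p = 6/31 ≈ 0.193548.
d = −(3/4) ln(1 − 4p/3) = −0.75 ln(1 − 0.258064) = −0.75 ln(0.741936)
  = −0.75 × (-0.298492) = 0.223869 substitutions/site.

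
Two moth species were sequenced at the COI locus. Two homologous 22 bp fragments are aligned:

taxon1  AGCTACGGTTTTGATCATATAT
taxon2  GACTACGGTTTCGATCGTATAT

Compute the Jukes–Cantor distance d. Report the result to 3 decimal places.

The sequences differ at 4 of 22 sites (1, 2, 12, 17), so p = 4/22 ≈ 0.181818.
d = −(3/4) ln(1 − 4p/3) = −0.75 ln(1 − 0.242424) = −0.75 ln(0.757576)
  = −0.75 × (-0.277631) = 0.208223 substitutions/site.

0.208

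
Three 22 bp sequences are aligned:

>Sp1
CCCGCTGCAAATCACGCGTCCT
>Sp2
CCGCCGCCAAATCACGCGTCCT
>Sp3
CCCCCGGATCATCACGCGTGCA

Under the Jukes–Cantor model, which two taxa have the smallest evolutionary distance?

Sp1–Sp2: 4/22 differ, p = 0.182, d = 0.208.
Sp1–Sp3: 7/22 differ, p = 0.318, d = 0.414.
Sp2–Sp3: 7/22 differ, p = 0.318, d = 0.414.
The smallest distance is between Sp1 and Sp2.

Sp1 and Sp2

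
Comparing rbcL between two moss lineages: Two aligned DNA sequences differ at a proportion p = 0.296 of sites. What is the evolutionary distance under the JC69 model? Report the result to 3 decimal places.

d = −(3/4) ln(1 − 4p/3) = −0.75 ln(1 − 0.394667) = −0.75 ln(0.605333)
  = −0.75 × (-0.501977) = 0.376483 substitutions/site.

0.376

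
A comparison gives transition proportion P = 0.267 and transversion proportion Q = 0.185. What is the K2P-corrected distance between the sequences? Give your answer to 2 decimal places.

0.75

Under the Kimura two-parameter model, d = −½ ln(1 − 2P − Q) − ¼ ln(1 − 2Q).
1 − 2P − Q = 0.281, giving −½ ln(0.281) = 0.634700.
1 − 2Q = 0.63, giving −¼ ln(0.63) = 0.115509.
d = 0.634700 + 0.115509 = 0.750209.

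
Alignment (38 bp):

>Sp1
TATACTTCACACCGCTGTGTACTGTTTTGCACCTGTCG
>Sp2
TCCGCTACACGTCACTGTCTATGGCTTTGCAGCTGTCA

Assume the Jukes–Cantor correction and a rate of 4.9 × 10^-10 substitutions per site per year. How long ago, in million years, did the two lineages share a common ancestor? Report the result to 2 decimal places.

The sequences differ at 13 of 38 sites, so p = 13/38 ≈ 0.342105.
d = −(3/4) ln(1 − 4p/3) = −0.75 ln(1 − 0.45614) = −0.75 ln(0.54386)
  = −0.75 × (-0.609063) = 0.456797 substitutions/site.
Under a molecular clock d = 2μt, so t = d/(2μ) = 0.456797 / (2 × 4.9 × 10^-10) = 466.12 million years.

466.12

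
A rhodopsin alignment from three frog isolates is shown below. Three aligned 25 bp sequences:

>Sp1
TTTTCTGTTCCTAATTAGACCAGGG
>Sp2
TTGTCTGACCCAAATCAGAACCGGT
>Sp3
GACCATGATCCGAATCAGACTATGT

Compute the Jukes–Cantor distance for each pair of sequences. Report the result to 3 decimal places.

Sp1–Sp2: 8/25 sites differ → p = 0.32, d = −0.75 ln(1 − 0.426667) = 0.417216 ≈ 0.417.
Sp1–Sp3: 11/25 sites differ → p = 0.44, d = −0.75 ln(1 − 0.586667) = 0.662626 ≈ 0.663.
Sp2–Sp3: 11/25 sites differ → p = 0.44, d = −0.75 ln(1 − 0.586667) = 0.662626 ≈ 0.663.

d(Sp1,Sp2) = 0.417, d(Sp1,Sp3) = 0.663, d(Sp2,Sp3) = 0.663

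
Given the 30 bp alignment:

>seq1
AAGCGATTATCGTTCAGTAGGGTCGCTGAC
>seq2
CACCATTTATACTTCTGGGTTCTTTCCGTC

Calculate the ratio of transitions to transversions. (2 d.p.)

0.33

Transitions are A↔G and C↔T; transversions are all other mismatches.
Transitions: 4. Transversions: 12.
R = 4/12 = 0.333333… ≈ 0.33 (to 2 d.p.).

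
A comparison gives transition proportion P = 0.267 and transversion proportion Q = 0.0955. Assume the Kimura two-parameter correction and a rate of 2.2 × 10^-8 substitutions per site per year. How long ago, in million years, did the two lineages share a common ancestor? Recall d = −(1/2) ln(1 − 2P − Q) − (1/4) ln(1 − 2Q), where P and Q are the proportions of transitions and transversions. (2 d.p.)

Under the Kimura two-parameter model, d = −½ ln(1 − 2P − Q) − ¼ ln(1 − 2Q).
1 − 2P − Q = 0.3705, giving −½ ln(0.3705) = 0.496451.
1 − 2Q = 0.809, giving −¼ ln(0.809) = 0.052989.
d = 0.496451 + 0.052989 = 0.549440.
Under a molecular clock d = 2μt, so t = d/(2μ) = 0.549440 / (2 × 2.2 × 10^-8) = 12.49 million years.

12.49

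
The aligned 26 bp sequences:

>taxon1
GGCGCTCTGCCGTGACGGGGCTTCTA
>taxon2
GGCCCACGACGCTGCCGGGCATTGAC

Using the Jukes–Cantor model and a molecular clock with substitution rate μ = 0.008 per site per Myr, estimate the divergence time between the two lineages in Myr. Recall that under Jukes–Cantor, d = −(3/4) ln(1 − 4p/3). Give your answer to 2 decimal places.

44.79

The sequences differ at 12 of 26 sites, so p = 12/26 ≈ 0.461538.
d = −(3/4) ln(1 − 4p/3) = −0.75 ln(1 − 0.615384) = −0.75 ln(0.384616)
  = −0.75 × (-0.955510) = 0.716633 substitutions/site.
Under a molecular clock d = 2μt, so t = d/(2μ) = 0.716633 / (2 × 0.008) = 44.79 Myr.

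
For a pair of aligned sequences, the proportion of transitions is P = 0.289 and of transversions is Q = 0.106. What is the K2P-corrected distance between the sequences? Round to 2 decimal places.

0.64

Under the Kimura two-parameter model, d = −½ ln(1 − 2P − Q) − ¼ ln(1 − 2Q).
1 − 2P − Q = 0.316, giving −½ ln(0.316) = 0.576007.
1 − 2Q = 0.788, giving −¼ ln(0.788) = 0.059564.
d = 0.576007 + 0.059564 = 0.635571.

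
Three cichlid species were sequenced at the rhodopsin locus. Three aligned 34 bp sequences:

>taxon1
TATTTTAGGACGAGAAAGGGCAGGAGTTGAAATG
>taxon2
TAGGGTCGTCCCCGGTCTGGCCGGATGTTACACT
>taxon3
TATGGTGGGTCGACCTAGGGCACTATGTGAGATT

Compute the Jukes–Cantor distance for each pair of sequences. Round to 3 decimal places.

d(taxon1,taxon2) = 1.025, d(taxon1,taxon3) = 0.535, d(taxon2,taxon3) = 0.741

taxon1–taxon2: 19/34 sites differ → p ≈ 0.558824, d = −0.75 ln(1 − 0.745099) = 1.025160 ≈ 1.025.
taxon1–taxon3: 13/34 sites differ → p ≈ 0.382353, d = −0.75 ln(1 − 0.509804) = 0.534712 ≈ 0.535.
taxon2–taxon3: 16/34 sites differ → p ≈ 0.470588, d = −0.75 ln(1 − 0.627451) = 0.740540 ≈ 0.741.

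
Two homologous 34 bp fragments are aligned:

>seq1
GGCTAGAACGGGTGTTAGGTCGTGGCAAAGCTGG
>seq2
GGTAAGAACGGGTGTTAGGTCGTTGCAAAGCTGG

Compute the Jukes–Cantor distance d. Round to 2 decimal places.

The sequences differ at 3 of 34 sites (3, 4, 24), so p = 3/34 ≈ 0.088235.
d = −(3/4) ln(1 − 4p/3) = −0.75 ln(1 − 0.117647) = −0.75 ln(0.882353)
  = −0.75 × (-0.125163) = 0.093872 substitutions/site.

0.09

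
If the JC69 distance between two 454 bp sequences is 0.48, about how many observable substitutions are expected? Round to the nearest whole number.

Invert JC69: p = (3/4)(1 − e^(−4d/3)) = 0.75 × (1 − e^(-0.64)) = 0.75 × (1 − 0.527292) = 0.354531.
Expected differing sites = pL ≈ 0.354531 × 454 = 160.957074 ≈ 161.

161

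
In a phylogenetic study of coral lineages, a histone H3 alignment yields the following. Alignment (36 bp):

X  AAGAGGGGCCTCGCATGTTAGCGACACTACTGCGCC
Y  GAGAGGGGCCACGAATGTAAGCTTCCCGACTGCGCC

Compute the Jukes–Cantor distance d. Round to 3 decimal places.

The sequences differ at 8 of 36 sites (1, 11, 14, 19, 23, 24, 26, 28), so p = 8/36 ≈ 0.222222.
d = −(3/4) ln(1 − 4p/3) = −0.75 ln(1 − 0.296296) = −0.75 ln(0.703704)
  = −0.75 × (-0.351397) = 0.263548 substitutions/site.

0.264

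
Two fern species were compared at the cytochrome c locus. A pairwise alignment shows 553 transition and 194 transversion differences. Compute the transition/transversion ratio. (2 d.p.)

2.85

R = 553/194 = 2.850515… ≈ 2.85 (to 2 d.p.).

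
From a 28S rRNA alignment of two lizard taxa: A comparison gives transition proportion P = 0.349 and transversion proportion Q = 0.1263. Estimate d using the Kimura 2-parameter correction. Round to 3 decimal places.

Under the Kimura two-parameter model, d = −½ ln(1 − 2P − Q) − ¼ ln(1 − 2Q).
1 − 2P − Q = 0.1757, giving −½ ln(0.1757) = 0.869489.
1 − 2Q = 0.7474, giving −¼ ln(0.7474) = 0.072789.
d = 0.869489 + 0.072789 = 0.942278.

0.942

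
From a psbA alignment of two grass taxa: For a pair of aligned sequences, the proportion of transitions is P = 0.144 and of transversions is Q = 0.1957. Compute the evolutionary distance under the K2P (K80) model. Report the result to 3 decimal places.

0.455

Under the Kimura two-parameter model, d = −½ ln(1 − 2P − Q) − ¼ ln(1 − 2Q).
1 − 2P − Q = 0.5163, giving −½ ln(0.5163) = 0.330534.
1 − 2Q = 0.6086, giving −¼ ln(0.6086) = 0.124149.
d = 0.330534 + 0.124149 = 0.454683.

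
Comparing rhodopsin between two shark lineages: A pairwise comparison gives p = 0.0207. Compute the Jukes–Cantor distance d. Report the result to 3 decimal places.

d = −(3/4) ln(1 − 4p/3) = −0.75 ln(1 − 0.0276) = −0.75 ln(0.9724)
  = −0.75 × (-0.027988) = 0.020991 substitutions/site.

0.021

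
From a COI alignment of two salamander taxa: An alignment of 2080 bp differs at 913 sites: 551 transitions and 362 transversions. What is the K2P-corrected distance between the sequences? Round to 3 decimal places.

P = 551/2080 ≈ 0.264904 and Q = 362/2080 ≈ 0.174038.
Under the Kimura two-parameter model, d = −½ ln(1 − 2P − Q) − ¼ ln(1 − 2Q).
1 − 2P − Q = 0.296154, giving −½ ln(0.296154) = 0.608438.
1 − 2Q = 0.651924, giving −¼ ln(0.651924) = 0.106957.
d = 0.608438 + 0.106957 = 0.715395.

0.715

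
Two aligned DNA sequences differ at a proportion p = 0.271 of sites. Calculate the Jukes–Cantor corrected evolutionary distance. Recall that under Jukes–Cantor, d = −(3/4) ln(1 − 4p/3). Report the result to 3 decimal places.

0.336

d = −(3/4) ln(1 − 4p/3) = −0.75 ln(1 − 0.361333) = −0.75 ln(0.638667)
  = −0.75 × (-0.448372) = 0.336279 substitutions/site.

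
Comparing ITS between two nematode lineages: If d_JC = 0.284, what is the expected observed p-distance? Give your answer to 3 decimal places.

0.236

p = (3/4)(1 − e^(−4d/3)) = 0.75 × (1 − e^(-0.378667)) = 0.75 × (1 − 0.684774) = 0.236420.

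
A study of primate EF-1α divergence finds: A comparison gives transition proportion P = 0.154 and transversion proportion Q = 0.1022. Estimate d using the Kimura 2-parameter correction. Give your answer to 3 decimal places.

0.321

Under the Kimura two-parameter model, d = −½ ln(1 − 2P − Q) − ¼ ln(1 − 2Q).
1 − 2P − Q = 0.5898, giving −½ ln(0.5898) = 0.263986.
1 − 2Q = 0.7956, giving −¼ ln(0.7956) = 0.057165.
d = 0.263986 + 0.057165 = 0.321151.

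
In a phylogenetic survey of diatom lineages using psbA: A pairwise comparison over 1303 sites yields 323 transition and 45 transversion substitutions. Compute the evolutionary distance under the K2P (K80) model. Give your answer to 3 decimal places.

0.396

P = 323/1303 ≈ 0.247889 and Q = 45/1303 ≈ 0.034536.
Under the Kimura two-parameter model, d = −½ ln(1 − 2P − Q) − ¼ ln(1 − 2Q).
1 − 2P − Q = 0.469686, giving −½ ln(0.469686) = 0.377845.
1 − 2Q = 0.930928, giving −¼ ln(0.930928) = 0.017893.
d = 0.377845 + 0.017893 = 0.395738.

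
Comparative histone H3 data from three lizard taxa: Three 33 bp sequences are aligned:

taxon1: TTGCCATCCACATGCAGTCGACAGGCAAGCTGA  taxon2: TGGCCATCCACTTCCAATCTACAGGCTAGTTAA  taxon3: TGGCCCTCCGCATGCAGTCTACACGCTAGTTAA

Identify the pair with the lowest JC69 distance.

taxon1–taxon2: 8/33 differ, p = 0.242, d = 0.293.
taxon1–taxon3: 8/33 differ, p = 0.242, d = 0.293.
taxon2–taxon3: 6/33 differ, p = 0.182, d = 0.208.
The smallest distance is between taxon2 and taxon3.

taxon2 and taxon3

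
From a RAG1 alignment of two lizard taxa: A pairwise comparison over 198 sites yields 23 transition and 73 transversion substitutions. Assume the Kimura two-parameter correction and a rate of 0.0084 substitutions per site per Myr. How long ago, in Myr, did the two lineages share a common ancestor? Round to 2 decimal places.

P = 23/198 ≈ 0.116162 and Q = 73/198 ≈ 0.368687.
Under the Kimura two-parameter model, d = −½ ln(1 − 2P − Q) − ¼ ln(1 − 2Q).
1 − 2P − Q = 0.398989, giving −½ ln(0.398989) = 0.459411.
1 − 2Q = 0.262626, giving −¼ ln(0.262626) = 0.334256.
d = 0.459411 + 0.334256 = 0.793667.
Under a molecular clock d = 2μt, so t = d/(2μ) = 0.793667 / (2 × 0.0084) = 47.24 Myr.

47.24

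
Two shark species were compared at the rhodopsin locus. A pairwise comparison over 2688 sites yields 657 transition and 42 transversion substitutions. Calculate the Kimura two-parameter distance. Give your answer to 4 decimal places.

0.3590

P = 657/2688 ≈ 0.24442 and Q = 42/2688 = 0.015625.
Under the Kimura two-parameter model, d = −½ ln(1 − 2P − Q) − ¼ ln(1 − 2Q).
1 − 2P − Q = 0.495535, giving −½ ln(0.495535) = 0.351059.
1 − 2Q = 0.96875, giving −¼ ln(0.96875) = 0.007937.
d = 0.351059 + 0.007937 = 0.358996.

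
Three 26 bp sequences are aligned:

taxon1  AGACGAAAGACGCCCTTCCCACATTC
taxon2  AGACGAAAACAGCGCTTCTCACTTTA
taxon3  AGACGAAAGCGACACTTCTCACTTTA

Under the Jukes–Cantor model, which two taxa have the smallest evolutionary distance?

taxon2 and taxon3

taxon1–taxon2: 7/26 differ, p = 0.269, d = 0.334.
taxon1–taxon3: 7/26 differ, p = 0.269, d = 0.334.
taxon2–taxon3: 4/26 differ, p = 0.154, d = 0.172.
The smallest distance is between taxon2 and taxon3.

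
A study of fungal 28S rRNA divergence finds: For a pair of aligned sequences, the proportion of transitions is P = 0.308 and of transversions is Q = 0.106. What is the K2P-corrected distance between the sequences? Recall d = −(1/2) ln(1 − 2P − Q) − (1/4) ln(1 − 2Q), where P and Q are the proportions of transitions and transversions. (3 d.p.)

Under the Kimura two-parameter model, d = −½ ln(1 − 2P − Q) − ¼ ln(1 − 2Q).
1 − 2P − Q = 0.278, giving −½ ln(0.278) = 0.640067.
1 − 2Q = 0.788, giving −¼ ln(0.788) = 0.059564.
d = 0.640067 + 0.059564 = 0.699631.

0.700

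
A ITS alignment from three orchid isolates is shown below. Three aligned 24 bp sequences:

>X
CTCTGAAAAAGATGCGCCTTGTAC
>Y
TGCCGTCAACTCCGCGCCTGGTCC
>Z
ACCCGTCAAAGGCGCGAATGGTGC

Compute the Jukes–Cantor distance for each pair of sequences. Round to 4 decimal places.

X–Y: 11/24 sites differ → p ≈ 0.458333, d = −0.75 ln(1 − 0.611111) = 0.708346 ≈ 0.7083.
X–Z: 11/24 sites differ → p ≈ 0.458333, d = −0.75 ln(1 − 0.611111) = 0.708346 ≈ 0.7083.
Y–Z: 8/24 sites differ → p ≈ 0.333333, d = −0.75 ln(1 − 0.444444) = 0.440839 ≈ 0.4408.

d(X,Y) = 0.7083, d(X,Z) = 0.7083, d(Y,Z) = 0.4408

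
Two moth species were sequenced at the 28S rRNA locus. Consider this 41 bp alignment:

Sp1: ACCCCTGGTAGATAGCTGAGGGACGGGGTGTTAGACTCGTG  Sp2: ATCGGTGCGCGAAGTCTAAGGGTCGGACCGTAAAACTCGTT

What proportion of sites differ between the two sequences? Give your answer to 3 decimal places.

The sequences differ at 17 of 41 positions.
p = 17/41 = 0.414634… ≈ 0.415 (to 3 d.p.).

0.415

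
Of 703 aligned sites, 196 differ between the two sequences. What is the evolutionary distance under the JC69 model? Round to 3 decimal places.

0.349

p = 196/703 ≈ 0.278805.
d = −(3/4) ln(1 − 4p/3) = −0.75 ln(1 − 0.37174) = −0.75 ln(0.62826)
  = −0.75 × (-0.464801) = 0.348601 substitutions/site.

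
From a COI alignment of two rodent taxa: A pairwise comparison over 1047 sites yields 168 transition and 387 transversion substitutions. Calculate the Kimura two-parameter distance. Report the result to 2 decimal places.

P = 168/1047 ≈ 0.160458 and Q = 387/1047 ≈ 0.369628.
Under the Kimura two-parameter model, d = −½ ln(1 − 2P − Q) − ¼ ln(1 − 2Q).
1 − 2P − Q = 0.309456, giving −½ ln(0.309456) = 0.586470.
1 − 2Q = 0.260744, giving −¼ ln(0.260744) = 0.336054.
d = 0.586470 + 0.336054 = 0.922524.

0.92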